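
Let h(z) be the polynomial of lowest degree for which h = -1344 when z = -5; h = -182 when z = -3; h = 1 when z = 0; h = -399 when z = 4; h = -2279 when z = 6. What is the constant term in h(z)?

Build the Lagrange basis polynomials:
L_0(z) = (z + 3)z(z - 4)(z - 6) / [990] = (1/990)z^4 - (7/990)z^3 - (1/165)z^2 + (4/55)z
L_1(z) = (z + 5)z(z - 4)(z - 6) / [-378] = -(1/378)z^4 + (5/378)z^3 + (13/189)z^2 - (20/63)z
L_2(z) = (z + 5)(z + 3)(z - 4)(z - 6) / [360] = (1/360)z^4 - (1/180)z^3 - (41/360)z^2 + (7/60)z + 1
L_3(z) = (z + 5)(z + 3)z(z - 6) / [-504] = -(1/504)z^4 - (1/252)z^3 + (11/168)z^2 + (5/28)z
L_4(z) = (z + 5)(z + 3)z(z - 4) / [1188] = (1/1188)z^4 + (1/297)z^3 - (17/1188)z^2 - (5/99)z
h(z) = (-1344)·L_0 + (-182)·L_1 + 1·L_2 + (-399)·L_3 + (-2279)·L_4
Only the constant term is needed; take it from each L_i and combine:
(-1344)·(0) + (-182)·(0) + 1·(1) + (-399)·(0) + (-2279)·(0) = 1

1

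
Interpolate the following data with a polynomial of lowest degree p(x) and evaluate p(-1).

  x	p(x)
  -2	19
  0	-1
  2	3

6

Evaluate each Lagrange basis at x = -1:
L_0(-1) = (-1)·(-3)/[(-2)·(-4)] = 3/8
L_1(-1) = (1)·(-3)/[(2)·(-2)] = 3/4
L_2(-1) = (1)·(-1)/[(4)·(2)] = -1/8
Sum: 19·(3/8) + (-1)·(3/4) + 3·(-1/8) = 6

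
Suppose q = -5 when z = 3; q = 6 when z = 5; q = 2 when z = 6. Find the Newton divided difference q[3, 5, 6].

q[3,5] = (6 - (-5)) / (5 - 3) = 11/2
q[5,6] = (2 - 6) / (6 - 5) = -4
q[3,5,6] = (-4 - 11/2) / (6 - 3) = -19/6

-19/6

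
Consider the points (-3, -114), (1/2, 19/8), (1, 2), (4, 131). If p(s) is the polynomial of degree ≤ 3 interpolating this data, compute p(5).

L_0(5) = (9/2)·(4)·(1)/[(-7/2)·(-4)·(-7)] = -9/49
L_1(5) = (8)·(4)·(1)/[(7/2)·(-1/2)·(-7/2)] = 256/49
L_2(5) = (8)·(9/2)·(1)/[(4)·(1/2)·(-3)] = -6
L_3(5) = (8)·(9/2)·(4)/[(7)·(7/2)·(3)] = 96/49
Sum: (-114)·(-9/49) + 19/8·(256/49) + 2·(-6) + 131·(96/49) = 278

278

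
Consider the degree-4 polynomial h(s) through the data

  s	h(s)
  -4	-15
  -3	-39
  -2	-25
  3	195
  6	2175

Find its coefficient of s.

3

Build the Lagrange basis polynomials:
L_0(s) = (s + 3)(s + 2)(s - 3)(s - 6) / [140] = (1/140)s^4 - (1/35)s^3 - (3/20)s^2 + (9/35)s + 27/35
L_1(s) = (s + 4)(s + 2)(s - 3)(s - 6) / [-54] = -(1/54)s^4 + (1/18)s^3 + (14/27)s^2 - (2/3)s - 8/3
L_2(s) = (s + 4)(s + 3)(s - 3)(s - 6) / [80] = (1/80)s^4 - (1/40)s^3 - (33/80)s^2 + (9/40)s + 27/10
L_3(s) = (s + 4)(s + 3)(s + 2)(s - 6) / [-630] = -(1/630)s^4 - (1/210)s^3 + (2/45)s^2 + (22/105)s + 8/35
L_4(s) = (s + 4)(s + 3)(s + 2)(s - 3) / [2160] = (1/2160)s^4 + (1/360)s^3 - (1/2160)s^2 - (1/40)s - 1/30
h(s) = (-15)·L_0 + (-39)·L_1 + (-25)·L_2 + 195·L_3 + 2175·L_4
Only the coefficient of s is needed; take it from each L_i and combine:
(-15)·(9/35) + (-39)·(-2/3) + (-25)·(9/40) + 195·(22/105) + 2175·(-1/40) = 3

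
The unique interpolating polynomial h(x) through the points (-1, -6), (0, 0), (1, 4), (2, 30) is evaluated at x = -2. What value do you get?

-38

Evaluate each Lagrange basis at x = -2:
L_0(-2) = (-2)·(-3)·(-4)/[(-1)·(-2)·(-3)] = 4
L_1(-2) = (-1)·(-3)·(-4)/[(1)·(-1)·(-2)] = -6
L_2(-2) = (-1)·(-2)·(-4)/[(2)·(1)·(-1)] = 4
L_3(-2) = (-1)·(-2)·(-3)/[(3)·(2)·(1)] = -1
Sum: (-6)·(4) + 0 + 4·(4) + 30·(-1) = -38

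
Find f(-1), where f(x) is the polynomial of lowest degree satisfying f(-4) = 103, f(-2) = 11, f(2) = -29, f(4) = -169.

Evaluate each Lagrange basis at x = -1:
L_0(-1) = (1)·(-3)·(-5)/[(-2)·(-6)·(-8)] = -5/32
L_1(-1) = (3)·(-3)·(-5)/[(2)·(-4)·(-6)] = 15/16
L_2(-1) = (3)·(1)·(-5)/[(6)·(4)·(-2)] = 5/16
L_3(-1) = (3)·(1)·(-3)/[(8)·(6)·(2)] = -3/32
Sum: 103·(-5/32) + 11·(15/16) + (-29)·(5/16) + (-169)·(-3/32) = 1

1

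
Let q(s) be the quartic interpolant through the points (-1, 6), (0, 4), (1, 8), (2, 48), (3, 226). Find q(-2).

56

Using Newton's divided-difference form:
q[-1,0] = (4 - 6) / (0 - (-1)) = -2
q[0,1] = (8 - 4) / (1 - 0) = 4
q[1,2] = (48 - 8) / (2 - 1) = 40
q[2,3] = (226 - 48) / (3 - 2) = 178
q[-1,0,1] = (4 - (-2)) / (1 - (-1)) = 3
q[0,1,2] = (40 - 4) / (2 - 0) = 18
q[1,2,3] = (178 - 40) / (3 - 1) = 69
q[-1,0,1,2] = (18 - 3) / (2 - (-1)) = 5
q[0,1,2,3] = (69 - 18) / (3 - 0) = 17
q[-1,0,1,2,3] = (17 - 5) / (3 - (-1)) = 3
q(-2) = 6 + (-2)·(-1) + 3·(-1)·(-2) + 5·(-1)·(-2)·(-3) + 3·(-1)·(-2)·(-3)·(-4) = 56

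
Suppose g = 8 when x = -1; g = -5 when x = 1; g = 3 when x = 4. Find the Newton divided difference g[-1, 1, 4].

11/6

g[-1,1] = (-5 - 8) / (1 - (-1)) = -13/2
g[1,4] = (3 - (-5)) / (4 - 1) = 8/3
g[-1,1,4] = (8/3 - (-13/2)) / (4 - (-1)) = 11/6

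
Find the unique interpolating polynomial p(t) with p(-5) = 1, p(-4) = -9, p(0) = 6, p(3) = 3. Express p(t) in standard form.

p(t) = -(3/7)t^3 - (31/28)t^2 + (173/28)t + 6

Newton's divided differences:
p[-5,-4] = (-9 - 1) / (-4 - (-5)) = -10
p[-4,0] = (6 - (-9)) / (0 - (-4)) = 15/4
p[0,3] = (3 - 6) / (3 - 0) = -1
p[-5,-4,0] = (15/4 - (-10)) / (0 - (-5)) = 11/4
p[-4,0,3] = (-1 - 15/4) / (3 - (-4)) = -19/28
p[-5,-4,0,3] = (-19/28 - 11/4) / (3 - (-5)) = -3/7
p(t) = 1 + (-10)·(t + 5) + (11/4)·(t + 5)(t + 4) + (-3/7)·(t + 5)(t + 4)t
Expanding: p(t) = -(3/7)t^3 - (31/28)t^2 + (173/28)t + 6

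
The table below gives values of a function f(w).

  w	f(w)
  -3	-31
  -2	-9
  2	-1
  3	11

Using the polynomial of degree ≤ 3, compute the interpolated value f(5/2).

Using Newton's divided-difference form:
f[-3,-2] = (-9 - (-31)) / (-2 - (-3)) = 22
f[-2,2] = (-1 - (-9)) / (2 - (-2)) = 2
f[2,3] = (11 - (-1)) / (3 - 2) = 12
f[-3,-2,2] = (2 - 22) / (2 - (-3)) = -4
f[-2,2,3] = (12 - 2) / (3 - (-2)) = 2
f[-3,-2,2,3] = (2 - (-4)) / (3 - (-3)) = 1
f(5/2) = -31 + 22·(11/2) + (-4)·(11/2)·(9/2) + 1·(11/2)·(9/2)·(1/2) = 27/8

27/8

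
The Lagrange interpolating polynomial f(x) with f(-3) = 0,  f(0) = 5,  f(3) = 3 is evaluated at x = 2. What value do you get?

Evaluate each Lagrange basis at x = 2:
L_0(2) = (2)·(-1)/[(-3)·(-6)] = -1/9
L_1(2) = (5)·(-1)/[(3)·(-3)] = 5/9
L_2(2) = (5)·(2)/[(6)·(3)] = 5/9
Sum: 0 + 5·(5/9) + 3·(5/9) = 40/9

40/9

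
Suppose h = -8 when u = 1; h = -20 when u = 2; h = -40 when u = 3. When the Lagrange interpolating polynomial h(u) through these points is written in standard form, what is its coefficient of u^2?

The leading coefficient equals the top divided difference h[1,2,3].
h[1,2] = (-20 - (-8)) / (2 - 1) = -12
h[2,3] = (-40 - (-20)) / (3 - 2) = -20
h[1,2,3] = (-20 - (-12)) / (3 - 1) = -4

-4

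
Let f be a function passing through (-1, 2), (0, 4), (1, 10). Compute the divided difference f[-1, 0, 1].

2

f[-1,0] = (4 - 2) / (0 - (-1)) = 2
f[0,1] = (10 - 4) / (1 - 0) = 6
f[-1,0,1] = (6 - 2) / (1 - (-1)) = 2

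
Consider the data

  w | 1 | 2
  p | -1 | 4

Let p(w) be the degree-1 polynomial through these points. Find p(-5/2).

-37/2

Evaluate each Lagrange basis at w = -5/2:
L_0(-5/2) = (-9/2)/[(-1)] = 9/2
L_1(-5/2) = (-7/2)/[(1)] = -7/2
Sum: (-1)·(9/2) + 4·(-7/2) = -37/2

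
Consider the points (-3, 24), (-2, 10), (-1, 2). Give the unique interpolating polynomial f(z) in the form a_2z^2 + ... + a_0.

L_0(z) = (z + 2)(z + 1) / [2] = (1/2)z^2 + (3/2)z + 1
L_1(z) = (z + 3)(z + 1) / [-1] = -z^2 - 4z - 3
L_2(z) = (z + 3)(z + 2) / [2] = (1/2)z^2 + (5/2)z + 3
f(z) = 24·L_0 + 10·L_1 + 2·L_2
  24·L_0(z) = 12z^2 + 36z + 24
  10·L_1(z) = -10z^2 - 40z - 30
  2·L_2(z) = z^2 + 5z + 6
Adding term by term: 3z^2 + z

f(z) = 3z^2 + z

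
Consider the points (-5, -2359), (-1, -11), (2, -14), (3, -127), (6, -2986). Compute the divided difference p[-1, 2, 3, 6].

p[-1,2] = (-14 - (-11)) / (2 - (-1)) = -1
p[2,3] = (-127 - (-14)) / (3 - 2) = -113
p[3,6] = (-2986 - (-127)) / (6 - 3) = -953
p[-1,2,3] = (-113 - (-1)) / (3 - (-1)) = -28
p[2,3,6] = (-953 - (-113)) / (6 - 2) = -210
p[-1,2,3,6] = (-210 - (-28)) / (6 - (-1)) = -26

-26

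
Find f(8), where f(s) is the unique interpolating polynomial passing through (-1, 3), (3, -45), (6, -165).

Evaluate each Lagrange basis at s = 8:
L_0(8) = (5)·(2)/[(-4)·(-7)] = 5/14
L_1(8) = (9)·(2)/[(4)·(-3)] = -3/2
L_2(8) = (9)·(5)/[(7)·(3)] = 15/7
Sum: 3·(5/14) + (-45)·(-3/2) + (-165)·(15/7) = -285

-285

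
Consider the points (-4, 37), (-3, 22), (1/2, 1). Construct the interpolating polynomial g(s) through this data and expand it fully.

Newton's divided differences:
g[-4,-3] = (22 - 37) / (-3 - (-4)) = -15
g[-3,1/2] = (1 - 22) / (1/2 - (-3)) = -6
g[-4,-3,1/2] = (-6 - (-15)) / (1/2 - (-4)) = 2
g(s) = 37 + (-15)·(s + 4) + 2·(s + 4)(s + 3)
Expanding: g(s) = 2s^2 - s + 1

g(s) = 2s^2 - s + 1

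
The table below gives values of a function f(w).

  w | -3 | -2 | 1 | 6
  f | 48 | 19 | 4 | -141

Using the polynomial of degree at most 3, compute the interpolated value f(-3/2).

87/8

L_0(-3/2) = (1/2)·(-5/2)·(-15/2)/[(-1)·(-4)·(-9)] = -25/96
L_1(-3/2) = (3/2)·(-5/2)·(-15/2)/[(1)·(-3)·(-8)] = 75/64
L_2(-3/2) = (3/2)·(1/2)·(-15/2)/[(4)·(3)·(-5)] = 3/32
L_3(-3/2) = (3/2)·(1/2)·(-5/2)/[(9)·(8)·(5)] = -1/192
Sum: 48·(-25/96) + 19·(75/64) + 4·(3/32) + (-141)·(-1/192) = 87/8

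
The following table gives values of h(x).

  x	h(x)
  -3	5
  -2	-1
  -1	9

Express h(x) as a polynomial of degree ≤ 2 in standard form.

Build the Lagrange basis polynomials:
L_0(x) = (x + 2)(x + 1) / [2] = (1/2)x^2 + (3/2)x + 1
L_1(x) = (x + 3)(x + 1) / [-1] = -x^2 - 4x - 3
L_2(x) = (x + 3)(x + 2) / [2] = (1/2)x^2 + (5/2)x + 3
h(x) = 5·L_0 + (-1)·L_1 + 9·L_2
  5·L_0(x) = (5/2)x^2 + (15/2)x + 5
  (-1)·L_1(x) = x^2 + 4x + 3
  9·L_2(x) = (9/2)x^2 + (45/2)x + 27
Adding term by term: 8x^2 + 34x + 35

h(x) = 8x^2 + 34x + 35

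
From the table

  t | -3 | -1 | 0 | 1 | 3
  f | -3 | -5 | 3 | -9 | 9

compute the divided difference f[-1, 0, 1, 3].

f[-1,0] = (3 - (-5)) / (0 - (-1)) = 8
f[0,1] = (-9 - 3) / (1 - 0) = -12
f[1,3] = (9 - (-9)) / (3 - 1) = 9
f[-1,0,1] = (-12 - 8) / (1 - (-1)) = -10
f[0,1,3] = (9 - (-12)) / (3 - 0) = 7
f[-1,0,1,3] = (7 - (-10)) / (3 - (-1)) = 17/4

17/4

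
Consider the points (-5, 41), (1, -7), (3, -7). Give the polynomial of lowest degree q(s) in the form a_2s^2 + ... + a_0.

q(s) = s^2 - 4s - 4

L_0(s) = (s - 1)(s - 3) / [48] = (1/48)s^2 - (1/12)s + 1/16
L_1(s) = (s + 5)(s - 3) / [-12] = -(1/12)s^2 - (1/6)s + 5/4
L_2(s) = (s + 5)(s - 1) / [16] = (1/16)s^2 + (1/4)s - 5/16
q(s) = 41·L_0 + (-7)·L_1 + (-7)·L_2
  41·L_0(s) = (41/48)s^2 - (41/12)s + 41/16
  (-7)·L_1(s) = (7/12)s^2 + (7/6)s - 35/4
  (-7)·L_2(s) = -(7/16)s^2 - (7/4)s + 35/16
Adding term by term: s^2 - 4s - 4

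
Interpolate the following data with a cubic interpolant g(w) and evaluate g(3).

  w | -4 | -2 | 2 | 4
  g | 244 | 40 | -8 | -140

Evaluate each Lagrange basis at w = 3:
L_0(3) = (5)·(1)·(-1)/[(-2)·(-6)·(-8)] = 5/96
L_1(3) = (7)·(1)·(-1)/[(2)·(-4)·(-6)] = -7/48
L_2(3) = (7)·(5)·(-1)/[(6)·(4)·(-2)] = 35/48
L_3(3) = (7)·(5)·(1)/[(8)·(6)·(2)] = 35/96
Sum: 244·(5/96) + 40·(-7/48) + (-8)·(35/48) + (-140)·(35/96) = -50

-50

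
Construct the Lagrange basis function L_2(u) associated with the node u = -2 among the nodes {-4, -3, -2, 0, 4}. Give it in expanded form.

L_2(u) = (u + 4)(u + 3)u(u - 4) / [(2)·(1)·(-2)·(-6)]
       = (u^4 + 3u^3 - 16u^2 - 48u) / (24)

L_2(u) = (1/24)u^4 + (1/8)u^3 - (2/3)u^2 - 2u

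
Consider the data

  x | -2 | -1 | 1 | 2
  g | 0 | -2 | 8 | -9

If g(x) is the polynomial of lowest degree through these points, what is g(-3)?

L_0(-3) = (-2)·(-4)·(-5)/[(-1)·(-3)·(-4)] = 10/3
L_1(-3) = (-1)·(-4)·(-5)/[(1)·(-2)·(-3)] = -10/3
L_2(-3) = (-1)·(-2)·(-5)/[(3)·(2)·(-1)] = 5/3
L_3(-3) = (-1)·(-2)·(-4)/[(4)·(3)·(1)] = -2/3
Sum: 0 + (-2)·(-10/3) + 8·(5/3) + (-9)·(-2/3) = 26

26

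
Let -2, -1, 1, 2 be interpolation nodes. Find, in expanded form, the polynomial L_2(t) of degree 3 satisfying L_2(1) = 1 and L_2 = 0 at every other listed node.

L_2(t) = -(1/6)t^3 - (1/6)t^2 + (2/3)t + 2/3

L_2(t) = (t + 2)(t + 1)(t - 2) / [(3)·(2)·(-1)]
       = (t^3 + t^2 - 4t - 4) / (-6)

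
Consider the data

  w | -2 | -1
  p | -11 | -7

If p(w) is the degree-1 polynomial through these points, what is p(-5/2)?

-13

L_0(-5/2) = (-3/2)/[(-1)] = 3/2
L_1(-5/2) = (-1/2)/[(1)] = -1/2
Sum: (-11)·(3/2) + (-7)·(-1/2) = -13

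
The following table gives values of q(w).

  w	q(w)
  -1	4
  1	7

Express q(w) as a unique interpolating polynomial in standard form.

q(w) = (3/2)w + 11/2

L_0(w) = (w - 1) / [-2] = -(1/2)w + 1/2
L_1(w) = (w + 1) / [2] = (1/2)w + 1/2
q(w) = 4·L_0 + 7·L_1
  4·L_0(w) = -2w + 2
  7·L_1(w) = (7/2)w + 7/2
Adding term by term: (3/2)w + 11/2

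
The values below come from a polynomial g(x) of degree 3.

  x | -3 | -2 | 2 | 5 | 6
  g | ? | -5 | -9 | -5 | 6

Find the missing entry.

The 4 known values determine g uniquely (degree ≤ 3).
L_0(-3) = (-5)·(-8)·(-9)/[(-4)·(-7)·(-8)] = 45/28
L_1(-3) = (-1)·(-8)·(-9)/[(4)·(-3)·(-4)] = -3/2
L_2(-3) = (-1)·(-5)·(-9)/[(7)·(3)·(-1)] = 15/7
L_3(-3) = (-1)·(-5)·(-8)/[(8)·(4)·(1)] = -5/4
Sum: (-5)·(45/28) + (-9)·(-3/2) + (-5)·(15/7) + 6·(-5/4) = -51/4

-51/4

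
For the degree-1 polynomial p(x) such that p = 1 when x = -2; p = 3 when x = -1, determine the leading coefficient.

The leading coefficient equals the top divided difference p[-2,-1].
p[-2,-1] = (3 - 1) / (-1 - (-2)) = 2

2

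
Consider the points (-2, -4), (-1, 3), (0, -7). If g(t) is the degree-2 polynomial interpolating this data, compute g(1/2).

L_0(1/2) = (3/2)·(1/2)/[(-1)·(-2)] = 3/8
L_1(1/2) = (5/2)·(1/2)/[(1)·(-1)] = -5/4
L_2(1/2) = (5/2)·(3/2)/[(2)·(1)] = 15/8
Sum: (-4)·(3/8) + 3·(-5/4) + (-7)·(15/8) = -147/8

-147/8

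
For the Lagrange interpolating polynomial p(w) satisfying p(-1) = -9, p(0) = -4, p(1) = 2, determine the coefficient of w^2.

The leading coefficient equals the top divided difference p[-1,0,1].
p[-1,0] = (-4 - (-9)) / (0 - (-1)) = 5
p[0,1] = (2 - (-4)) / (1 - 0) = 6
p[-1,0,1] = (6 - 5) / (1 - (-1)) = 1/2

1/2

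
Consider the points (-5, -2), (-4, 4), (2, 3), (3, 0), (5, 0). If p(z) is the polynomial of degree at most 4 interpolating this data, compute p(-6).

-979/105

L_0(-6) = (-2)·(-8)·(-9)·(-11)/[(-1)·(-7)·(-8)·(-10)] = 99/35
L_1(-6) = (-1)·(-8)·(-9)·(-11)/[(1)·(-6)·(-7)·(-9)] = -44/21
L_2(-6) = (-1)·(-2)·(-9)·(-11)/[(7)·(6)·(-1)·(-3)] = 11/7
L_3(-6) = (-1)·(-2)·(-8)·(-11)/[(8)·(7)·(1)·(-2)] = -11/7
L_4(-6) = (-1)·(-2)·(-8)·(-9)/[(10)·(9)·(3)·(2)] = 4/15
Sum: (-2)·(99/35) + 4·(-44/21) + 3·(11/7) + 0 + 0 = -979/105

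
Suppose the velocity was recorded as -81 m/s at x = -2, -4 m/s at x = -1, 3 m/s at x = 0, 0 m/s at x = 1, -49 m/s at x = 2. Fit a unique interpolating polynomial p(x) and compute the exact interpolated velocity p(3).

Using Newton's divided-difference form:
p[-2,-1] = (-4 - (-81)) / (-1 - (-2)) = 77
p[-1,0] = (3 - (-4)) / (0 - (-1)) = 7
p[0,1] = (0 - 3) / (1 - 0) = -3
p[1,2] = (-49 - 0) / (2 - 1) = -49
p[-2,-1,0] = (7 - 77) / (0 - (-2)) = -35
p[-1,0,1] = (-3 - 7) / (1 - (-1)) = -5
p[0,1,2] = (-49 - (-3)) / (2 - 0) = -23
p[-2,-1,0,1] = (-5 - (-35)) / (1 - (-2)) = 10
p[-1,0,1,2] = (-23 - (-5)) / (2 - (-1)) = -6
p[-2,-1,0,1,2] = (-6 - 10) / (2 - (-2)) = -4
p(3) = -81 + 77·(5) + (-35)·(5)·(4) + 10·(5)·(4)·(3) + (-4)·(5)·(4)·(3)·(2) = -276

-276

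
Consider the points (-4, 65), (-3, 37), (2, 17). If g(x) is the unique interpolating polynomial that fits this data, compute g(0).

1

Evaluate each Lagrange basis at x = 0:
L_0(0) = (3)·(-2)/[(-1)·(-6)] = -1
L_1(0) = (4)·(-2)/[(1)·(-5)] = 8/5
L_2(0) = (4)·(3)/[(6)·(5)] = 2/5
Sum: 65·(-1) + 37·(8/5) + 17·(2/5) = 1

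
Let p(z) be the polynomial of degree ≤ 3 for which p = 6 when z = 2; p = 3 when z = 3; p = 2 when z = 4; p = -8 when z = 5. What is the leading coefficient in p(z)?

-11/6

The leading coefficient equals the top divided difference p[2,3,4,5].
p[2,3] = (3 - 6) / (3 - 2) = -3
p[3,4] = (2 - 3) / (4 - 3) = -1
p[4,5] = (-8 - 2) / (5 - 4) = -10
p[2,3,4] = (-1 - (-3)) / (4 - 2) = 1
p[3,4,5] = (-10 - (-1)) / (5 - 3) = -9/2
p[2,3,4,5] = (-9/2 - 1) / (5 - 2) = -11/6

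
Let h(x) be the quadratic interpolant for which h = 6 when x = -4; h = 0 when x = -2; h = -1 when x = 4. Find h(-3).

L_0(-3) = (-1)·(-7)/[(-2)·(-8)] = 7/16
L_1(-3) = (1)·(-7)/[(2)·(-6)] = 7/12
L_2(-3) = (1)·(-1)/[(8)·(6)] = -1/48
Sum: 6·(7/16) + 0 + (-1)·(-1/48) = 127/48

127/48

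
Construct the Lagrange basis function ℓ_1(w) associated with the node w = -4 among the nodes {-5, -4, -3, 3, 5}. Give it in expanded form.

ℓ_1(w) = -(1/63)w^4 + (34/63)w^2 - 25/7

ℓ_1(w) = (w + 5)(w + 3)(w - 3)(w - 5) / [(1)·(-1)·(-7)·(-9)]
       = (w^4 - 34w^2 + 225) / (-63)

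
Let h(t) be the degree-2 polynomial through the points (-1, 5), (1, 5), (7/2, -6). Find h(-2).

Evaluate each Lagrange basis at t = -2:
L_0(-2) = (-3)·(-11/2)/[(-2)·(-9/2)] = 11/6
L_1(-2) = (-1)·(-11/2)/[(2)·(-5/2)] = -11/10
L_2(-2) = (-1)·(-3)/[(9/2)·(5/2)] = 4/15
Sum: 5·(11/6) + 5·(-11/10) + (-6)·(4/15) = 31/15

31/15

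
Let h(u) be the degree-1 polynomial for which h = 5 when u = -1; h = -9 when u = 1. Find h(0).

L_0(0) = (-1)/[(-2)] = 1/2
L_1(0) = (1)/[(2)] = 1/2
Sum: 5·(1/2) + (-9)·(1/2) = -2

-2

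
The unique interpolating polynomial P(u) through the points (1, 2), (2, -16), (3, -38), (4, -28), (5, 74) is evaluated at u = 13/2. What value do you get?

9437/16

Evaluate each Lagrange basis at u = 13/2:
L_0(13/2) = (9/2)·(7/2)·(5/2)·(3/2)/[(-1)·(-2)·(-3)·(-4)] = 315/128
L_1(13/2) = (11/2)·(7/2)·(5/2)·(3/2)/[(1)·(-1)·(-2)·(-3)] = -385/32
L_2(13/2) = (11/2)·(9/2)·(5/2)·(3/2)/[(2)·(1)·(-1)·(-2)] = 1485/64
L_3(13/2) = (11/2)·(9/2)·(7/2)·(3/2)/[(3)·(2)·(1)·(-1)] = -693/32
L_4(13/2) = (11/2)·(9/2)·(7/2)·(5/2)/[(4)·(3)·(2)·(1)] = 1155/128
Sum: 2·(315/128) + (-16)·(-385/32) + (-38)·(1485/64) + (-28)·(-693/32) + 74·(1155/128) = 9437/16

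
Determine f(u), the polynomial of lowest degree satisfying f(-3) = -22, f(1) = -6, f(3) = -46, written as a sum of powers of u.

f(u) = -4u^2 - 4u + 2

Newton's divided differences:
f[-3,1] = (-6 - (-22)) / (1 - (-3)) = 4
f[1,3] = (-46 - (-6)) / (3 - 1) = -20
f[-3,1,3] = (-20 - 4) / (3 - (-3)) = -4
f(u) = -22 + 4·(u + 3) + (-4)·(u + 3)(u - 1)
Expanding: f(u) = -4u^2 - 4u + 2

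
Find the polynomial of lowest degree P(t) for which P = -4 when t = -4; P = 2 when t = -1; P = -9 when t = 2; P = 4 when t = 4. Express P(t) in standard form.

P(t) = (67/180)t^3 + (31/180)t^2 - (223/45)t - 124/45

L_0(t) = (t + 1)(t - 2)(t - 4) / [-144] = -(1/144)t^3 + (5/144)t^2 - (1/72)t - 1/18
L_1(t) = (t + 4)(t - 2)(t - 4) / [45] = (1/45)t^3 - (2/45)t^2 - (16/45)t + 32/45
L_2(t) = (t + 4)(t + 1)(t - 4) / [-36] = -(1/36)t^3 - (1/36)t^2 + (4/9)t + 4/9
L_3(t) = (t + 4)(t + 1)(t - 2) / [80] = (1/80)t^3 + (3/80)t^2 - (3/40)t - 1/10
P(t) = (-4)·L_0 + 2·L_1 + (-9)·L_2 + 4·L_3
  (-4)·L_0(t) = (1/36)t^3 - (5/36)t^2 + (1/18)t + 2/9
  2·L_1(t) = (2/45)t^3 - (4/45)t^2 - (32/45)t + 64/45
  (-9)·L_2(t) = (1/4)t^3 + (1/4)t^2 - 4t - 4
  4·L_3(t) = (1/20)t^3 + (3/20)t^2 - (3/10)t - 2/5
Adding term by term: (67/180)t^3 + (31/180)t^2 - (223/45)t - 124/45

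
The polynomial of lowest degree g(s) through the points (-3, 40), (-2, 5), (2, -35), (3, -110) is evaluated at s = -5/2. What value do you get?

Using Newton's divided-difference form:
g[-3,-2] = (5 - 40) / (-2 - (-3)) = -35
g[-2,2] = (-35 - 5) / (2 - (-2)) = -10
g[2,3] = (-110 - (-35)) / (3 - 2) = -75
g[-3,-2,2] = (-10 - (-35)) / (2 - (-3)) = 5
g[-2,2,3] = (-75 - (-10)) / (3 - (-2)) = -13
g[-3,-2,2,3] = (-13 - 5) / (3 - (-3)) = -3
g(-5/2) = 40 + (-35)·(1/2) + 5·(1/2)·(-1/2) + (-3)·(1/2)·(-1/2)·(-9/2) = 143/8

143/8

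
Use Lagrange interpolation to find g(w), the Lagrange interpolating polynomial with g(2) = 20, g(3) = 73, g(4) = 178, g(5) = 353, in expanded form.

L_0(w) = (w - 3)(w - 4)(w - 5) / [-6] = -(1/6)w^3 + 2w^2 - (47/6)w + 10
L_1(w) = (w - 2)(w - 4)(w - 5) / [2] = (1/2)w^3 - (11/2)w^2 + 19w - 20
L_2(w) = (w - 2)(w - 3)(w - 5) / [-2] = -(1/2)w^3 + 5w^2 - (31/2)w + 15
L_3(w) = (w - 2)(w - 3)(w - 4) / [6] = (1/6)w^3 - (3/2)w^2 + (13/3)w - 4
g(w) = 20·L_0 + 73·L_1 + 178·L_2 + 353·L_3
  20·L_0(w) = -(10/3)w^3 + 40w^2 - (470/3)w + 200
  73·L_1(w) = (73/2)w^3 - (803/2)w^2 + 1387w - 1460
  178·L_2(w) = -89w^3 + 890w^2 - 2759w + 2670
  353·L_3(w) = (353/6)w^3 - (1059/2)w^2 + (4589/3)w - 1412
Adding term by term: 3w^3 - w^2 + w - 2

g(w) = 3w^3 - w^2 + w - 2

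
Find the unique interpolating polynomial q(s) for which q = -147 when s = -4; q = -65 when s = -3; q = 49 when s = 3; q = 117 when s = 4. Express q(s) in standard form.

q(s) = 2s^3 - s^2 + s + 1

Newton's divided differences:
q[-4,-3] = (-65 - (-147)) / (-3 - (-4)) = 82
q[-3,3] = (49 - (-65)) / (3 - (-3)) = 19
q[3,4] = (117 - 49) / (4 - 3) = 68
q[-4,-3,3] = (19 - 82) / (3 - (-4)) = -9
q[-3,3,4] = (68 - 19) / (4 - (-3)) = 7
q[-4,-3,3,4] = (7 - (-9)) / (4 - (-4)) = 2
q(s) = -147 + 82·(s + 4) + (-9)·(s + 4)(s + 3) + 2·(s + 4)(s + 3)(s - 3)
Expanding: q(s) = 2s^3 - s^2 + s + 1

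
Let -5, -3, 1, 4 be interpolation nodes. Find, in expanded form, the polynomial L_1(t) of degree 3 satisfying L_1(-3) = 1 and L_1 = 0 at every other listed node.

L_1(t) = (t + 5)(t - 1)(t - 4) / [(2)·(-4)·(-7)]
       = (t^3 - 21t + 20) / (56)

L_1(t) = (1/56)t^3 - (3/8)t + 5/14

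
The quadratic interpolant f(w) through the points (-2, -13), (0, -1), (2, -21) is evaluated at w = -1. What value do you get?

Evaluate each Lagrange basis at w = -1:
L_0(-1) = (-1)·(-3)/[(-2)·(-4)] = 3/8
L_1(-1) = (1)·(-3)/[(2)·(-2)] = 3/4
L_2(-1) = (1)·(-1)/[(4)·(2)] = -1/8
Sum: (-13)·(3/8) + (-1)·(3/4) + (-21)·(-1/8) = -3

-3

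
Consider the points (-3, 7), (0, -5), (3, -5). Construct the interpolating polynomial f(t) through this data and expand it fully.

f(t) = (2/3)t^2 - 2t - 5

Newton's divided differences:
f[-3,0] = (-5 - 7) / (0 - (-3)) = -4
f[0,3] = (-5 - (-5)) / (3 - 0) = 0
f[-3,0,3] = (0 - (-4)) / (3 - (-3)) = 2/3
f(t) = 7 + (-4)·(t + 3) + (2/3)·(t + 3)t
Expanding: f(t) = (2/3)t^2 - 2t - 5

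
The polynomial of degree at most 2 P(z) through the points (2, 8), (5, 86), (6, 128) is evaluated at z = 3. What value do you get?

Evaluate each Lagrange basis at z = 3:
L_0(3) = (-2)·(-3)/[(-3)·(-4)] = 1/2
L_1(3) = (1)·(-3)/[(3)·(-1)] = 1
L_2(3) = (1)·(-2)/[(4)·(1)] = -1/2
Sum: 8·(1/2) + 86·(1) + 128·(-1/2) = 26

26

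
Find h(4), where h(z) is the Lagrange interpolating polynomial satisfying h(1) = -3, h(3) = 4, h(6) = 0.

23/5

L_0(4) = (1)·(-2)/[(-2)·(-5)] = -1/5
L_1(4) = (3)·(-2)/[(2)·(-3)] = 1
L_2(4) = (3)·(1)/[(5)·(3)] = 1/5
Sum: (-3)·(-1/5) + 4·(1) + 0 = 23/5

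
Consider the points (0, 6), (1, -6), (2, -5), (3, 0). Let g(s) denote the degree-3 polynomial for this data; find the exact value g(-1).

40

Using Newton's divided-difference form:
g[0,1] = (-6 - 6) / (1 - 0) = -12
g[1,2] = (-5 - (-6)) / (2 - 1) = 1
g[2,3] = (0 - (-5)) / (3 - 2) = 5
g[0,1,2] = (1 - (-12)) / (2 - 0) = 13/2
g[1,2,3] = (5 - 1) / (3 - 1) = 2
g[0,1,2,3] = (2 - 13/2) / (3 - 0) = -3/2
g(-1) = 6 + (-12)·(-1) + (13/2)·(-1)·(-2) + (-3/2)·(-1)·(-2)·(-3) = 40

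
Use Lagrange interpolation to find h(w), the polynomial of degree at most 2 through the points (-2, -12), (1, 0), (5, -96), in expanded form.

h(w) = -4w^2 + 4

Build the Lagrange basis polynomials:
L_0(w) = (w - 1)(w - 5) / [21] = (1/21)w^2 - (2/7)w + 5/21
L_1(w) = (w + 2)(w - 5) / [-12] = -(1/12)w^2 + (1/4)w + 5/6
L_2(w) = (w + 2)(w - 1) / [28] = (1/28)w^2 + (1/28)w - 1/14
h(w) = (-12)·L_0 + 0·L_1 + (-96)·L_2
  (-12)·L_0(w) = -(4/7)w^2 + (24/7)w - 20/7
  0·L_1(w) = 0
  (-96)·L_2(w) = -(24/7)w^2 - (24/7)w + 48/7
Adding term by term: -4w^2 + 4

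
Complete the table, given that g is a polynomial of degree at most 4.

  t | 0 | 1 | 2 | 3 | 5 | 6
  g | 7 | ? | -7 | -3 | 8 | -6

-31/9

The 5 known values determine g uniquely (degree ≤ 4).
L_0(1) = (-1)·(-2)·(-4)·(-5)/[(-2)·(-3)·(-5)·(-6)] = 2/9
L_1(1) = (1)·(-2)·(-4)·(-5)/[(2)·(-1)·(-3)·(-4)] = 5/3
L_2(1) = (1)·(-1)·(-4)·(-5)/[(3)·(1)·(-2)·(-3)] = -10/9
L_3(1) = (1)·(-1)·(-2)·(-5)/[(5)·(3)·(2)·(-1)] = 1/3
L_4(1) = (1)·(-1)·(-2)·(-4)/[(6)·(4)·(3)·(1)] = -1/9
Sum: 7·(2/9) + (-7)·(5/3) + (-3)·(-10/9) + 8·(1/3) + (-6)·(-1/9) = -31/9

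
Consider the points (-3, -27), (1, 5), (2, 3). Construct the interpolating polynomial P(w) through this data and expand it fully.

P(w) = -2w^2 + 4w + 3

L_0(w) = (w - 1)(w - 2) / [20] = (1/20)w^2 - (3/20)w + 1/10
L_1(w) = (w + 3)(w - 2) / [-4] = -(1/4)w^2 - (1/4)w + 3/2
L_2(w) = (w + 3)(w - 1) / [5] = (1/5)w^2 + (2/5)w - 3/5
P(w) = (-27)·L_0 + 5·L_1 + 3·L_2
  (-27)·L_0(w) = -(27/20)w^2 + (81/20)w - 27/10
  5·L_1(w) = -(5/4)w^2 - (5/4)w + 15/2
  3·L_2(w) = (3/5)w^2 + (6/5)w - 9/5
Adding term by term: -2w^2 + 4w + 3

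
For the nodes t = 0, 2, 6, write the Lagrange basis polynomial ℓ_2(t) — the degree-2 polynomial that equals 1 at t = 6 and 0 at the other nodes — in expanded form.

ℓ_2(t) = (1/24)t^2 - (1/12)t

ℓ_2(t) = t(t - 2) / [(6)·(4)]
       = (t^2 - 2t) / (24)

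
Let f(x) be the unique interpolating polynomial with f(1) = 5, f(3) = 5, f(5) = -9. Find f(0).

-1/4

Using Newton's divided-difference form:
f[1,3] = (5 - 5) / (3 - 1) = 0
f[3,5] = (-9 - 5) / (5 - 3) = -7
f[1,3,5] = (-7 - 0) / (5 - 1) = -7/4
f(0) = 5 + 0·(-1) + (-7/4)·(-1)·(-3) = -1/4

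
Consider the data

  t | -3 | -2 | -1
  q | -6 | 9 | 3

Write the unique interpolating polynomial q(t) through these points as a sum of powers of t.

Newton's divided differences:
q[-3,-2] = (9 - (-6)) / (-2 - (-3)) = 15
q[-2,-1] = (3 - 9) / (-1 - (-2)) = -6
q[-3,-2,-1] = (-6 - 15) / (-1 - (-3)) = -21/2
q(t) = -6 + 15·(t + 3) + (-21/2)·(t + 3)(t + 2)
Expanding: q(t) = -(21/2)t^2 - (75/2)t - 24

q(t) = -(21/2)t^2 - (75/2)t - 24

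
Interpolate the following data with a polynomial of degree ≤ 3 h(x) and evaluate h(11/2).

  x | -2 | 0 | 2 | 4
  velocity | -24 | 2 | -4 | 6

Evaluate each Lagrange basis at x = 11/2:
L_0(11/2) = (11/2)·(7/2)·(3/2)/[(-2)·(-4)·(-6)] = -77/128
L_1(11/2) = (15/2)·(7/2)·(3/2)/[(2)·(-2)·(-4)] = 315/128
L_2(11/2) = (15/2)·(11/2)·(3/2)/[(4)·(2)·(-2)] = -495/128
L_3(11/2) = (15/2)·(11/2)·(7/2)/[(6)·(4)·(2)] = 385/128
Sum: (-24)·(-77/128) + 2·(315/128) + (-4)·(-495/128) + 6·(385/128) = 423/8

423/8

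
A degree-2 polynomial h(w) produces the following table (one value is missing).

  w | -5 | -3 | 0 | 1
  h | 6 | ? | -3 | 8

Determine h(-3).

The 3 known values determine h uniquely (degree ≤ 2).
L_0(-3) = (-3)·(-4)/[(-5)·(-6)] = 2/5
L_1(-3) = (2)·(-4)/[(5)·(-1)] = 8/5
L_2(-3) = (2)·(-3)/[(6)·(1)] = -1
Sum: 6·(2/5) + (-3)·(8/5) + 8·(-1) = -52/5

-52/5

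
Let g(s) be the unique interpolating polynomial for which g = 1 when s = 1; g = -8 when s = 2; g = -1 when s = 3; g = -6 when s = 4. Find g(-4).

1266

Evaluate each Lagrange basis at s = -4:
L_0(-4) = (-6)·(-7)·(-8)/[(-1)·(-2)·(-3)] = 56
L_1(-4) = (-5)·(-7)·(-8)/[(1)·(-1)·(-2)] = -140
L_2(-4) = (-5)·(-6)·(-8)/[(2)·(1)·(-1)] = 120
L_3(-4) = (-5)·(-6)·(-7)/[(3)·(2)·(1)] = -35
Sum: 1·(56) + (-8)·(-140) + (-1)·(120) + (-6)·(-35) = 1266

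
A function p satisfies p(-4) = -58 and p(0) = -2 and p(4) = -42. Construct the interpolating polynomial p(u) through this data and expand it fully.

L_0(u) = u(u - 4) / [32] = (1/32)u^2 - (1/8)u
L_1(u) = (u + 4)(u - 4) / [-16] = -(1/16)u^2 + 1
L_2(u) = (u + 4)u / [32] = (1/32)u^2 + (1/8)u
p(u) = (-58)·L_0 + (-2)·L_1 + (-42)·L_2
  (-58)·L_0(u) = -(29/16)u^2 + (29/4)u
  (-2)·L_1(u) = (1/8)u^2 - 2
  (-42)·L_2(u) = -(21/16)u^2 - (21/4)u
Adding term by term: -3u^2 + 2u - 2

p(u) = -3u^2 + 2u - 2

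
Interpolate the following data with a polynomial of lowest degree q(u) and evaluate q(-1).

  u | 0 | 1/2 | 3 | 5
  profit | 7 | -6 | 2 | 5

Evaluate each Lagrange basis at u = -1:
L_0(-1) = (-3/2)·(-4)·(-6)/[(-1/2)·(-3)·(-5)] = 24/5
L_1(-1) = (-1)·(-4)·(-6)/[(1/2)·(-5/2)·(-9/2)] = -64/15
L_2(-1) = (-1)·(-3/2)·(-6)/[(3)·(5/2)·(-2)] = 3/5
L_3(-1) = (-1)·(-3/2)·(-4)/[(5)·(9/2)·(2)] = -2/15
Sum: 7·(24/5) + (-6)·(-64/15) + 2·(3/5) + 5·(-2/15) = 896/15

896/15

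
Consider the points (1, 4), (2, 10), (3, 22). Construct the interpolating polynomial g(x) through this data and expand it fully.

g(x) = 3x^2 - 3x + 4

Build the Lagrange basis polynomials:
L_0(x) = (x - 2)(x - 3) / [2] = (1/2)x^2 - (5/2)x + 3
L_1(x) = (x - 1)(x - 3) / [-1] = -x^2 + 4x - 3
L_2(x) = (x - 1)(x - 2) / [2] = (1/2)x^2 - (3/2)x + 1
g(x) = 4·L_0 + 10·L_1 + 22·L_2
  4·L_0(x) = 2x^2 - 10x + 12
  10·L_1(x) = -10x^2 + 40x - 30
  22·L_2(x) = 11x^2 - 33x + 22
Adding term by term: 3x^2 - 3x + 4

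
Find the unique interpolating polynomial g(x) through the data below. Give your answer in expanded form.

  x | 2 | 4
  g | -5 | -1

g(x) = 2x - 9

Build the Lagrange basis polynomials:
L_0(x) = (x - 4) / [-2] = -(1/2)x + 2
L_1(x) = (x - 2) / [2] = (1/2)x - 1
g(x) = (-5)·L_0 + (-1)·L_1
  (-5)·L_0(x) = (5/2)x - 10
  (-1)·L_1(x) = -(1/2)x + 1
Adding term by term: 2x - 9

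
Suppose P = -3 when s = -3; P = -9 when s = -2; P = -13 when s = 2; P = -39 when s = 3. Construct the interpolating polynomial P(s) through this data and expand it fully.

Build the Lagrange basis polynomials:
L_0(s) = (s + 2)(s - 2)(s - 3) / [-30] = -(1/30)s^3 + (1/10)s^2 + (2/15)s - 2/5
L_1(s) = (s + 3)(s - 2)(s - 3) / [20] = (1/20)s^3 - (1/10)s^2 - (9/20)s + 9/10
L_2(s) = (s + 3)(s + 2)(s - 3) / [-20] = -(1/20)s^3 - (1/10)s^2 + (9/20)s + 9/10
L_3(s) = (s + 3)(s + 2)(s - 2) / [30] = (1/30)s^3 + (1/10)s^2 - (2/15)s - 2/5
P(s) = (-3)·L_0 + (-9)·L_1 + (-13)·L_2 + (-39)·L_3
  (-3)·L_0(s) = (1/10)s^3 - (3/10)s^2 - (2/5)s + 6/5
  (-9)·L_1(s) = -(9/20)s^3 + (9/10)s^2 + (81/20)s - 81/10
  (-13)·L_2(s) = (13/20)s^3 + (13/10)s^2 - (117/20)s - 117/10
  (-39)·L_3(s) = -(13/10)s^3 - (39/10)s^2 + (26/5)s + 78/5
Adding term by term: -s^3 - 2s^2 + 3s - 3

P(s) = -s^3 - 2s^2 + 3s - 3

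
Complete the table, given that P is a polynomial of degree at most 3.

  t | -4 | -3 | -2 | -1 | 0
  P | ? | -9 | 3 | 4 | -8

The 4 known values determine P uniquely (degree ≤ 3).
L_0(-4) = (-2)·(-3)·(-4)/[(-1)·(-2)·(-3)] = 4
L_1(-4) = (-1)·(-3)·(-4)/[(1)·(-1)·(-2)] = -6
L_2(-4) = (-1)·(-2)·(-4)/[(2)·(1)·(-1)] = 4
L_3(-4) = (-1)·(-2)·(-3)/[(3)·(2)·(1)] = -1
Sum: (-9)·(4) + 3·(-6) + 4·(4) + (-8)·(-1) = -30

-30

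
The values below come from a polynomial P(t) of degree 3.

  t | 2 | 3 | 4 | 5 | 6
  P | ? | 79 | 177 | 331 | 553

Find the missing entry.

The 4 known values determine P uniquely (degree ≤ 3).
L_0(2) = (-2)·(-3)·(-4)/[(-1)·(-2)·(-3)] = 4
L_1(2) = (-1)·(-3)·(-4)/[(1)·(-1)·(-2)] = -6
L_2(2) = (-1)·(-2)·(-4)/[(2)·(1)·(-1)] = 4
L_3(2) = (-1)·(-2)·(-3)/[(3)·(2)·(1)] = -1
Sum: 79·(4) + 177·(-6) + 331·(4) + 553·(-1) = 25

25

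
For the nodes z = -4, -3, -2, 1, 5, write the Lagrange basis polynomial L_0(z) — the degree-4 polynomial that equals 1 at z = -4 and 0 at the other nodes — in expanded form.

L_0(z) = (z + 3)(z + 2)(z - 1)(z - 5) / [(-1)·(-2)·(-5)·(-9)]
       = (z^4 - z^3 - 19z^2 - 11z + 30) / (90)

L_0(z) = (1/90)z^4 - (1/90)z^3 - (19/90)z^2 - (11/90)z + 1/3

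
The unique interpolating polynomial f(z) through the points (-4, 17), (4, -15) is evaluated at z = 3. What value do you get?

-11

L_0(3) = (-1)/[(-8)] = 1/8
L_1(3) = (7)/[(8)] = 7/8
Sum: 17·(1/8) + (-15)·(7/8) = -11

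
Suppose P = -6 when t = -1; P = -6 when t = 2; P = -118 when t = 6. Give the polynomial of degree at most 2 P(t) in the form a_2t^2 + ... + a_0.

P(t) = -4t^2 + 4t + 2

Build the Lagrange basis polynomials:
L_0(t) = (t - 2)(t - 6) / [21] = (1/21)t^2 - (8/21)t + 4/7
L_1(t) = (t + 1)(t - 6) / [-12] = -(1/12)t^2 + (5/12)t + 1/2
L_2(t) = (t + 1)(t - 2) / [28] = (1/28)t^2 - (1/28)t - 1/14
P(t) = (-6)·L_0 + (-6)·L_1 + (-118)·L_2
  (-6)·L_0(t) = -(2/7)t^2 + (16/7)t - 24/7
  (-6)·L_1(t) = (1/2)t^2 - (5/2)t - 3
  (-118)·L_2(t) = -(59/14)t^2 + (59/14)t + 59/7
Adding term by term: -4t^2 + 4t + 2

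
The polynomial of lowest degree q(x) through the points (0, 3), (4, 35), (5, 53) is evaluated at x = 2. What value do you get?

11

Evaluate each Lagrange basis at x = 2:
L_0(2) = (-2)·(-3)/[(-4)·(-5)] = 3/10
L_1(2) = (2)·(-3)/[(4)·(-1)] = 3/2
L_2(2) = (2)·(-2)/[(5)·(1)] = -4/5
Sum: 3·(3/10) + 35·(3/2) + 53·(-4/5) = 11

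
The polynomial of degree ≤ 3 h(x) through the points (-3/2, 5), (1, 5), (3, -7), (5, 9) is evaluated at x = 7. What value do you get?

Evaluate each Lagrange basis at x = 7:
L_0(7) = (6)·(4)·(2)/[(-5/2)·(-9/2)·(-13/2)] = -128/195
L_1(7) = (17/2)·(4)·(2)/[(5/2)·(-2)·(-4)] = 17/5
L_2(7) = (17/2)·(6)·(2)/[(9/2)·(2)·(-2)] = -17/3
L_3(7) = (17/2)·(6)·(4)/[(13/2)·(4)·(2)] = 51/13
Sum: 5·(-128/195) + 5·(17/5) + (-7)·(-17/3) + 9·(51/13) = 1153/13

1153/13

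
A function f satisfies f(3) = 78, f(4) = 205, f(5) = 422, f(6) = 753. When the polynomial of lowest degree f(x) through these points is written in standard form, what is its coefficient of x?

0

L_0(x) = (x - 4)(x - 5)(x - 6) / [-6] = -(1/6)x^3 + (5/2)x^2 - (37/3)x + 20
L_1(x) = (x - 3)(x - 5)(x - 6) / [2] = (1/2)x^3 - 7x^2 + (63/2)x - 45
L_2(x) = (x - 3)(x - 4)(x - 6) / [-2] = -(1/2)x^3 + (13/2)x^2 - 27x + 36
L_3(x) = (x - 3)(x - 4)(x - 5) / [6] = (1/6)x^3 - 2x^2 + (47/6)x - 10
f(x) = 78·L_0 + 205·L_1 + 422·L_2 + 753·L_3
Only the coefficient of x is needed; take it from each L_i and combine:
78·(-37/3) + 205·(63/2) + 422·(-27) + 753·(47/6) = 0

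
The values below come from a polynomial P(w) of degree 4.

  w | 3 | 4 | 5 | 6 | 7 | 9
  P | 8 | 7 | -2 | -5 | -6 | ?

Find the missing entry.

The 5 known values determine P uniquely (degree ≤ 4).
Evaluate each Lagrange basis at w = 9:
L_0(9) = (5)·(4)·(3)·(2)/[(-1)·(-2)·(-3)·(-4)] = 5
L_1(9) = (6)·(4)·(3)·(2)/[(1)·(-1)·(-2)·(-3)] = -24
L_2(9) = (6)·(5)·(3)·(2)/[(2)·(1)·(-1)·(-2)] = 45
L_3(9) = (6)·(5)·(4)·(2)/[(3)·(2)·(1)·(-1)] = -40
L_4(9) = (6)·(5)·(4)·(3)/[(4)·(3)·(2)·(1)] = 15
Sum: 8·(5) + 7·(-24) + (-2)·(45) + (-5)·(-40) + (-6)·(15) = -108

-108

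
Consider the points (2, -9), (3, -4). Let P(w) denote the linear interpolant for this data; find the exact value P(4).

1

L_0(4) = (1)/[(-1)] = -1
L_1(4) = (2)/[(1)] = 2
Sum: (-9)·(-1) + (-4)·(2) = 1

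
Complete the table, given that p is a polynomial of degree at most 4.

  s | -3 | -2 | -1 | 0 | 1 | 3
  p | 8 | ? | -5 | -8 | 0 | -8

The 5 known values determine p uniquely (degree ≤ 4).
Evaluate each Lagrange basis at s = -2:
L_0(-2) = (-1)·(-2)·(-3)·(-5)/[(-2)·(-3)·(-4)·(-6)] = 5/24
L_1(-2) = (1)·(-2)·(-3)·(-5)/[(2)·(-1)·(-2)·(-4)] = 15/8
L_2(-2) = (1)·(-1)·(-3)·(-5)/[(3)·(1)·(-1)·(-3)] = -5/3
L_3(-2) = (1)·(-1)·(-2)·(-5)/[(4)·(2)·(1)·(-2)] = 5/8
L_4(-2) = (1)·(-1)·(-2)·(-3)/[(6)·(4)·(3)·(2)] = -1/24
Sum: 8·(5/24) + (-5)·(15/8) + (-8)·(-5/3) + 0 + (-8)·(-1/24) = 143/24

143/24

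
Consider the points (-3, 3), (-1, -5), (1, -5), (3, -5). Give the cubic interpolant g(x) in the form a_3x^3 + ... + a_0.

g(x) = -(1/6)x^3 + (1/2)x^2 + (1/6)x - 11/2

Build the Lagrange basis polynomials:
L_0(x) = (x + 1)(x - 1)(x - 3) / [-48] = -(1/48)x^3 + (1/16)x^2 + (1/48)x - 1/16
L_1(x) = (x + 3)(x - 1)(x - 3) / [16] = (1/16)x^3 - (1/16)x^2 - (9/16)x + 9/16
L_2(x) = (x + 3)(x + 1)(x - 3) / [-16] = -(1/16)x^3 - (1/16)x^2 + (9/16)x + 9/16
L_3(x) = (x + 3)(x + 1)(x - 1) / [48] = (1/48)x^3 + (1/16)x^2 - (1/48)x - 1/16
g(x) = 3·L_0 + (-5)·L_1 + (-5)·L_2 + (-5)·L_3
  3·L_0(x) = -(1/16)x^3 + (3/16)x^2 + (1/16)x - 3/16
  (-5)·L_1(x) = -(5/16)x^3 + (5/16)x^2 + (45/16)x - 45/16
  (-5)·L_2(x) = (5/16)x^3 + (5/16)x^2 - (45/16)x - 45/16
  (-5)·L_3(x) = -(5/48)x^3 - (5/16)x^2 + (5/48)x + 5/16
Adding term by term: -(1/6)x^3 + (1/2)x^2 + (1/6)x - 11/2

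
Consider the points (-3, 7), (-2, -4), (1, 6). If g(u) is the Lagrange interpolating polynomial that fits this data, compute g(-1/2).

Evaluate each Lagrange basis at u = -1/2:
L_0(-1/2) = (3/2)·(-3/2)/[(-1)·(-4)] = -9/16
L_1(-1/2) = (5/2)·(-3/2)/[(1)·(-3)] = 5/4
L_2(-1/2) = (5/2)·(3/2)/[(4)·(3)] = 5/16
Sum: 7·(-9/16) + (-4)·(5/4) + 6·(5/16) = -113/16

-113/16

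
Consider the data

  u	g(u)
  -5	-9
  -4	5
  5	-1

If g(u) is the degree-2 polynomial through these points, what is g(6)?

-49/3

L_0(6) = (10)·(1)/[(-1)·(-10)] = 1
L_1(6) = (11)·(1)/[(1)·(-9)] = -11/9
L_2(6) = (11)·(10)/[(10)·(9)] = 11/9
Sum: (-9)·(1) + 5·(-11/9) + (-1)·(11/9) = -49/3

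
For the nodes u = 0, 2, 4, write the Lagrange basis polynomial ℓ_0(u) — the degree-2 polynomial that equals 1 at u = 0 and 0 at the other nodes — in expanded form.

ℓ_0(u) = (u - 2)(u - 4) / [(-2)·(-4)]
       = (u^2 - 6u + 8) / (8)

ℓ_0(u) = (1/8)u^2 - (3/4)u + 1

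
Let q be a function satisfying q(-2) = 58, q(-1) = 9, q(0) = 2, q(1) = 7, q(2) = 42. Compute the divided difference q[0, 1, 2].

15

q[0,1] = (7 - 2) / (1 - 0) = 5
q[1,2] = (42 - 7) / (2 - 1) = 35
q[0,1,2] = (35 - 5) / (2 - 0) = 15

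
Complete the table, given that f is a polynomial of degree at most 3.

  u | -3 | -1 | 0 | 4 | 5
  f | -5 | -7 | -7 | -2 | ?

1/7

The 4 known values determine f uniquely (degree ≤ 3).
Evaluate each Lagrange basis at u = 5:
L_0(5) = (6)·(5)·(1)/[(-2)·(-3)·(-7)] = -5/7
L_1(5) = (8)·(5)·(1)/[(2)·(-1)·(-5)] = 4
L_2(5) = (8)·(6)·(1)/[(3)·(1)·(-4)] = -4
L_3(5) = (8)·(6)·(5)/[(7)·(5)·(4)] = 12/7
Sum: (-5)·(-5/7) + (-7)·(4) + (-7)·(-4) + (-2)·(12/7) = 1/7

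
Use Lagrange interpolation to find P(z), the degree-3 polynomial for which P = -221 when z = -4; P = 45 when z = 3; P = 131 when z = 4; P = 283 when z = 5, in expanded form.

P(z) = 3z^3 - 3z^2 - 4z + 3

L_0(z) = (z - 3)(z - 4)(z - 5) / [-504] = -(1/504)z^3 + (1/42)z^2 - (47/504)z + 5/42
L_1(z) = (z + 4)(z - 4)(z - 5) / [14] = (1/14)z^3 - (5/14)z^2 - (8/7)z + 40/7
L_2(z) = (z + 4)(z - 3)(z - 5) / [-8] = -(1/8)z^3 + (1/2)z^2 + (17/8)z - 15/2
L_3(z) = (z + 4)(z - 3)(z - 4) / [18] = (1/18)z^3 - (1/6)z^2 - (8/9)z + 8/3
P(z) = (-221)·L_0 + 45·L_1 + 131·L_2 + 283·L_3
  (-221)·L_0(z) = (221/504)z^3 - (221/42)z^2 + (10387/504)z - 1105/42
  45·L_1(z) = (45/14)z^3 - (225/14)z^2 - (360/7)z + 1800/7
  131·L_2(z) = -(131/8)z^3 + (131/2)z^2 + (2227/8)z - 1965/2
  283·L_3(z) = (283/18)z^3 - (283/6)z^2 - (2264/9)z + 2264/3
Adding term by term: 3z^3 - 3z^2 - 4z + 3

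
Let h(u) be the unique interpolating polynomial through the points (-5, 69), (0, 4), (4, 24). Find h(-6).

Using Newton's divided-difference form:
h[-5,0] = (4 - 69) / (0 - (-5)) = -13
h[0,4] = (24 - 4) / (4 - 0) = 5
h[-5,0,4] = (5 - (-13)) / (4 - (-5)) = 2
h(-6) = 69 + (-13)·(-1) + 2·(-1)·(-6) = 94

94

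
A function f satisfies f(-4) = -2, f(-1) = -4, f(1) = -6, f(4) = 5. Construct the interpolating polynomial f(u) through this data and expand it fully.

Build the Lagrange basis polynomials:
L_0(u) = (u + 1)(u - 1)(u - 4) / [-120] = -(1/120)u^3 + (1/30)u^2 + (1/120)u - 1/30
L_1(u) = (u + 4)(u - 1)(u - 4) / [30] = (1/30)u^3 - (1/30)u^2 - (8/15)u + 8/15
L_2(u) = (u + 4)(u + 1)(u - 4) / [-30] = -(1/30)u^3 - (1/30)u^2 + (8/15)u + 8/15
L_3(u) = (u + 4)(u + 1)(u - 1) / [120] = (1/120)u^3 + (1/30)u^2 - (1/120)u - 1/30
f(u) = (-2)·L_0 + (-4)·L_1 + (-6)·L_2 + 5·L_3
  (-2)·L_0(u) = (1/60)u^3 - (1/15)u^2 - (1/60)u + 1/15
  (-4)·L_1(u) = -(2/15)u^3 + (2/15)u^2 + (32/15)u - 32/15
  (-6)·L_2(u) = (1/5)u^3 + (1/5)u^2 - (16/5)u - 16/5
  5·L_3(u) = (1/24)u^3 + (1/6)u^2 - (1/24)u - 1/6
Adding term by term: (1/8)u^3 + (13/30)u^2 - (9/8)u - 163/30

f(u) = (1/8)u^3 + (13/30)u^2 - (9/8)u - 163/30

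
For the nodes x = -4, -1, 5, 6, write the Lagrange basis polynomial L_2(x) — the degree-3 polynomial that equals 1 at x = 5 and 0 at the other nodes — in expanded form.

L_2(x) = (x + 4)(x + 1)(x - 6) / [(9)·(6)·(-1)]
       = (x^3 - x^2 - 26x - 24) / (-54)

L_2(x) = -(1/54)x^3 + (1/54)x^2 + (13/27)x + 4/9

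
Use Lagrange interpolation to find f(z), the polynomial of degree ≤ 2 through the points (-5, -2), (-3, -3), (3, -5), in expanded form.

f(z) = (1/48)z^2 - (1/3)z - 67/16

L_0(z) = (z + 3)(z - 3) / [16] = (1/16)z^2 - 9/16
L_1(z) = (z + 5)(z - 3) / [-12] = -(1/12)z^2 - (1/6)z + 5/4
L_2(z) = (z + 5)(z + 3) / [48] = (1/48)z^2 + (1/6)z + 5/16
f(z) = (-2)·L_0 + (-3)·L_1 + (-5)·L_2
  (-2)·L_0(z) = -(1/8)z^2 + 9/8
  (-3)·L_1(z) = (1/4)z^2 + (1/2)z - 15/4
  (-5)·L_2(z) = -(5/48)z^2 - (5/6)z - 25/16
Adding term by term: (1/48)z^2 - (1/3)z - 67/16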